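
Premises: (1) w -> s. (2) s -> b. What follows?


Hypothetical syllogism: from (P → Q) and (Q → R), infer (P → R).
Chain the two implications through the shared middle term 's'.

w -> b


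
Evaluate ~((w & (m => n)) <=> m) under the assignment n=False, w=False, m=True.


Substitute n=False, w=False, m=True:
m => n = True => False = False
w & (m => n) = False & False = False
(w & (m => n)) <=> m = False <=> True = False
~((w & (m => n)) <=> m) = True

True


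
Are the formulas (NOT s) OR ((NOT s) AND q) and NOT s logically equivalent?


Compare truth tables:
q | s | φ | ψ
-------------
F | F | T | T
T | F | T | T
F | T | F | F
T | T | F | F
The columns φ and ψ agree on every row.

Yes, they are logically equivalent.


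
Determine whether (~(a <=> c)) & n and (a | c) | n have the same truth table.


Compare truth tables:
a | c | n | φ | ψ
-----------------
False | False | False | False | False
True | False | False | False | True
False | True | False | False | True
True | True | False | False | True
False | False | True | False | True
True | False | True | True | True
False | True | True | True | True
True | True | True | False | True
They differ at row 2 (a=True, c=False, n=False): φ=False but ψ=True.

No, they are not logically equivalent.


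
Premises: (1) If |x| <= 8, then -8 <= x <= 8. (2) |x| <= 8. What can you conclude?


Modus ponens: from (P → Q) and P, infer Q.
P = '|x| <= 8' is asserted, and P → Q holds, so Q follows.

-8 <= x <= 8.


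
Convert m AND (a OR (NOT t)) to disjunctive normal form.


Step 1: Distribute ∧ over ∨: m ∧ (a ∨ (¬t)) = (m ∧ a) ∨ (m ∧ (¬t)).

(m AND a) OR (m AND (NOT t))


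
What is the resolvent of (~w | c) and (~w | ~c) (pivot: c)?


The clauses contain complementary literals c and ~c.
Resolution eliminates this pair and disjoins the remaining literals (merging duplicates).

~w


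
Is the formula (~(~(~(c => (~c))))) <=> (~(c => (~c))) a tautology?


Build the truth table over {c}:
c | φ
-----
False | True
True | True
Every row evaluates to true.

Yes, it is a tautology.


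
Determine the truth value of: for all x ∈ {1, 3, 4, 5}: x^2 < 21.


Evaluate the predicate on each element: 1:T, 3:T, 4:T, 5:F.
Counterexample x = 5 fails the predicate.

F


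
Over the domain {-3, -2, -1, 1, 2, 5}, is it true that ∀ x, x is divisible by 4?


Evaluate the predicate on each element: -3:F, -2:F, -1:F, 1:F, 2:F, 5:F.
Counterexample x = -3 fails the predicate.

F


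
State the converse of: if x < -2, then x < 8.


The converse of (P → Q) is (Q → P). It is not in general equivalent to the original.
Here P = 'x < -2' and Q = 'x < 8'.

If x < 8, then x < -2.


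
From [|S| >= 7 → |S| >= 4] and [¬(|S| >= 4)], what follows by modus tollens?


Modus tollens: from (P → Q) and ¬Q, infer ¬P.
Q = '|S| >= 4' is denied; since P → Q, P must also fail.

Not (|S| >= 7).


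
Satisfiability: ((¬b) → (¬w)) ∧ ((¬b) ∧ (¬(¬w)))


Check all 4 assignments over {b, w}:
b | w | φ
---------
F | F | F
T | F | F
F | T | F
T | T | F
No assignment makes the formula true.

Unsatisfiable.


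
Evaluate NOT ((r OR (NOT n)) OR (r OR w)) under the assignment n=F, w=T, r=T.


Substitute n=F, w=T, r=T:
NOT n = T
r OR (NOT n) = T OR T = T
r OR w = T OR T = T
(r OR (NOT n)) OR (r OR w) = T OR T = T
NOT ((r OR (NOT n)) OR (r OR w)) = F

F


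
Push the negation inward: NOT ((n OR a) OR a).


De Morgan: the negation of a disjunction is the conjunction of the negations.
Distribute NOT across OR, flipping it to AND, and negate each literal.

((NOT n) AND (NOT a)) AND (NOT a)


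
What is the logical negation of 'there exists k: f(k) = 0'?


¬(for all x: φ) = there exists x: ¬φ, and ¬(there exists x: φ) = for all x: ¬φ.
Apply to the existential statement.

for all k: NOT(f(k) = 0)


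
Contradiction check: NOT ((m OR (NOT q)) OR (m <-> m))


Truth table over {m, q}:
m | q | φ
---------
F | F | F
T | F | F
F | T | F
T | T | F
Every row is false.

Yes, it is a contradiction.


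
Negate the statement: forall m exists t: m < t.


Negation flips each quantifier (∀↔∃) and negates the inner predicate.
¬(forall m exists t: φ) = exists m forall t: ¬φ.

exists m forall t: ~(m < t)


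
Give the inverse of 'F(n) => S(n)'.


The inverse of (P → Q) is (¬P → ¬Q). It is equivalent to the converse, not to the original.
Here P = 'F(n)' and Q = 'S(n)'.

If not (F(n)), then not (S(n)).


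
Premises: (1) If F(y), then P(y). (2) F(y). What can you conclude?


Modus ponens: from (P → Q) and P, infer Q.
P = 'F(y)' is asserted, and P → Q holds, so Q follows.

P(y).


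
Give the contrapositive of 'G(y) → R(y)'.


The contrapositive of (P → Q) is (¬Q → ¬P); it is logically equivalent to the original.
Here P = 'G(y)' and Q = 'R(y)'.

If not (R(y)), then not (G(y)).


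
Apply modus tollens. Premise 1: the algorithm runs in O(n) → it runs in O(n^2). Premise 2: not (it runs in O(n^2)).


Modus tollens: from (P → Q) and ¬Q, infer ¬P.
Q = 'it runs in O(n^2)' is denied; since P → Q, P must also fail.

Not (the algorithm runs in O(n)).


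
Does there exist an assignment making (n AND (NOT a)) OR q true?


Search for a satisfying assignment over {a, n, q}.
Try a=F, n=T, q=F: the formula evaluates to T.
A satisfying assignment exists.

Satisfiable.


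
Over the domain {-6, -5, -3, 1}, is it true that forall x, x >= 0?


Evaluate the predicate on each element: -6:False, -5:False, -3:False, 1:True.
Counterexample x = -6 fails the predicate.

False


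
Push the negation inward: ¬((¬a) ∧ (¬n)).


De Morgan: the negation of a conjunction is the disjunction of the negations.
Distribute ¬ across ∧, flipping it to ∨, and negate each literal.

a ∨ n


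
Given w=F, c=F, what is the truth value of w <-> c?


Biconditional is true when both operands have the same truth value.
Substitute: w=F, c=F.
F <-> F evaluates to T.

T


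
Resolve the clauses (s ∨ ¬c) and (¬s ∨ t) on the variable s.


The clauses contain complementary literals s and ¬s.
Resolution eliminates this pair and disjoins the remaining literals (merging duplicates).

(¬c ∨ t)


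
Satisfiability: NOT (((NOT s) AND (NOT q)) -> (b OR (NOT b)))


Check all 8 assignments over {b, q, s}:
b | q | s | φ
-------------
F | F | F | F
T | F | F | F
F | T | F | F
T | T | F | F
F | F | T | F
T | F | T | F
F | T | T | F
T | T | T | F
No assignment makes the formula true.

Unsatisfiable.


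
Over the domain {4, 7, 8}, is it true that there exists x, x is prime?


Evaluate the predicate on each element: 4:F, 7:T, 8:F.
Witness x = 7 satisfies the predicate.

T


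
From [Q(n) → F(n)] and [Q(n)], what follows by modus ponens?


Modus ponens: from (P → Q) and P, infer Q.
P = 'Q(n)' is asserted, and P → Q holds, so Q follows.

F(n).


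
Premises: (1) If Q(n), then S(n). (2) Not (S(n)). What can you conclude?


Modus tollens: from (P → Q) and ¬Q, infer ¬P.
Q = 'S(n)' is denied; since P → Q, P must also fail.

Not (Q(n)).


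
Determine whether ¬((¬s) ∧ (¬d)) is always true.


Build the truth table over {d, s}:
d | s | φ
---------
F | F | F
T | F | T
F | T | T
T | T | T
Counterexample at row 1: with d=F, s=F, the formula is F.

No, it is not a tautology.


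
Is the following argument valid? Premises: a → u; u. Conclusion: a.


This is affirming the consequent (fallacy). There exist truth assignments where the premises are all true but the conclusion is false.

Invalid.


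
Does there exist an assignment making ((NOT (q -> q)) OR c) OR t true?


Search for a satisfying assignment over {c, q, t}.
Try c=T, q=F, t=F: the formula evaluates to T.
A satisfying assignment exists.

Satisfiable.


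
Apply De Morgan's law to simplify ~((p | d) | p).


De Morgan: the negation of a disjunction is the conjunction of the negations.
Distribute ~ across |, flipping it to &, and negate each literal.

((~p) & (~d)) & (~p)


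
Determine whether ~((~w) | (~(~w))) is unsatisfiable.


Truth table over {w}:
w | φ
-----
False | False
True | False
Every row is false.

Yes, it is a contradiction.


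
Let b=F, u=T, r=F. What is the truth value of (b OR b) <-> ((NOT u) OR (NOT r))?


Substitute b=F, u=T, r=F:
b OR b = F OR F = F
NOT u = F
NOT r = T
(NOT u) OR (NOT r) = F OR T = T
(b OR b) <-> ((NOT u) OR (NOT r)) = F <-> T = F

F


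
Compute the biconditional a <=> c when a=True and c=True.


Biconditional is true when both operands have the same truth value.
Substitute: a=True, c=True.
True <=> True evaluates to True.

True


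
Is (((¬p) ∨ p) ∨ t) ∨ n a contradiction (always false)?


Truth table over {n, p, t}:
n | p | t | φ
-------------
F | F | F | T
T | F | F | T
F | T | F | T
T | T | F | T
F | F | T | T
T | F | T | T
F | T | T | T
T | T | T | T
Satisfying assignment at row 1: n=F, p=F, t=F gives T.

No, it is not a contradiction.


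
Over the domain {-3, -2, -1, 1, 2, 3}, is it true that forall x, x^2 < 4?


Evaluate the predicate on each element: -3:False, -2:False, -1:True, 1:True, 2:False, 3:False.
Counterexample x = -3 fails the predicate.

False


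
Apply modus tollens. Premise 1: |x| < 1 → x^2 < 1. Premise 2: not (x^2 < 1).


Modus tollens: from (P → Q) and ¬Q, infer ¬P.
Q = 'x^2 < 1' is denied; since P → Q, P must also fail.

Not (|x| < 1).


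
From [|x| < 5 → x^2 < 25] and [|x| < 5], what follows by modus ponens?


Modus ponens: from (P → Q) and P, infer Q.
P = '|x| < 5' is asserted, and P → Q holds, so Q follows.

x^2 < 25.


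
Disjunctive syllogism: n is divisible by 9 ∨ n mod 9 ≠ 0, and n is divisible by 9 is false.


Disjunctive syllogism: from (P ∨ Q) and ¬P, infer Q.
One disjunct, 'n is divisible by 9', is ruled out; the other must hold.

n mod 9 ≠ 0


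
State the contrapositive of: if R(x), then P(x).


The contrapositive of (P → Q) is (¬Q → ¬P); it is logically equivalent to the original.
Here P = 'R(x)' and Q = 'P(x)'.

If not (P(x)), then not (R(x)).


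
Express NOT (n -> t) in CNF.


Step 1: Rewrite n → t as ¬n ∨ t.
Step 2: Negate: ¬(¬n ∨ t) = n ∧ ¬t (De Morgan + double negation).

n AND (NOT t)


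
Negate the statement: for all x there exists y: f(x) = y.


Negation flips each quantifier (∀↔∃) and negates the inner predicate.
¬(for all x there exists y: φ) = there exists x for all y: ¬φ.

there exists x for all y: NOT(f(x) = y)


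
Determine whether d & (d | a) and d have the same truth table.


Compare truth tables:
a | d | φ | ψ
-------------
False | False | False | False
True | False | False | False
False | True | True | True
True | True | True | True
The columns φ and ψ agree on every row.

Yes, they are logically equivalent.


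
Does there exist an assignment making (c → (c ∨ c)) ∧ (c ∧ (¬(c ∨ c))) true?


Check all 2 assignments over {c}:
c | φ
-----
F | F
T | F
No assignment makes the formula true.

Unsatisfiable.


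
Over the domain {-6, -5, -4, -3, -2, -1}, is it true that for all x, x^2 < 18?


Evaluate the predicate on each element: -6:F, -5:F, -4:T, -3:T, -2:T, -1:T.
Counterexample x = -6 fails the predicate.

F


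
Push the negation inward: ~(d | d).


De Morgan: the negation of a disjunction is the conjunction of the negations.
Distribute ~ across |, flipping it to &, and negate each literal.

(~d) & (~d)


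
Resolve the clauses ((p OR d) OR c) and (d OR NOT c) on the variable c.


The clauses contain complementary literals c and NOTc.
Resolution eliminates this pair and disjoins the remaining literals (merging duplicates).

(p OR d)


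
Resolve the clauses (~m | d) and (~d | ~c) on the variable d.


The clauses contain complementary literals d and ~d.
Resolution eliminates this pair and disjoins the remaining literals (merging duplicates).

(~m | ~c)


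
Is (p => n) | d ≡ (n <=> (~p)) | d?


Compare truth tables:
d | n | p | φ | ψ
-----------------
False | False | False | True | False
True | False | False | True | True
False | True | False | True | True
True | True | False | True | True
False | False | True | False | True
True | False | True | True | True
False | True | True | True | False
True | True | True | True | True
They differ at row 1 (d=False, n=False, p=False): φ=True but ψ=False.

No, they are not logically equivalent.


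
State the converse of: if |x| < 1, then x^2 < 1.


The converse of (P → Q) is (Q → P). It is not in general equivalent to the original.
Here P = '|x| < 1' and Q = 'x^2 < 1'.

If x^2 < 1, then |x| < 1.


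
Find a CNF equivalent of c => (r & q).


Step 1: Rewrite c → (r ∧ q) as ¬c ∨ (r ∧ q).
Step 2: Distribute ∨ over ∧.

((~c) | r) & ((~c) | q)


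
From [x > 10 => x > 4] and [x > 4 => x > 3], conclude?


Hypothetical syllogism: from (P → Q) and (Q → R), infer (P → R).
Chain the two implications through the shared middle term 'x > 4'.

x > 10 => x > 3


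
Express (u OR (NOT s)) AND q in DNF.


Step 1: Distribute ∧ over ∨: (u ∨ (¬s)) ∧ q = (u ∧ q) ∨ ((¬s) ∧ q).

(u AND q) OR ((NOT s) AND q)


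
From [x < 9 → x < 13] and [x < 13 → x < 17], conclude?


Hypothetical syllogism: from (P → Q) and (Q → R), infer (P → R).
Chain the two implications through the shared middle term 'x < 13'.

x < 9 → x < 17


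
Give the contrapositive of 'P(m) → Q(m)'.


The contrapositive of (P → Q) is (¬Q → ¬P); it is logically equivalent to the original.
Here P = 'P(m)' and Q = 'Q(m)'.

If not (Q(m)), then not (P(m)).


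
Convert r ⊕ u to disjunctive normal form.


Step 1: r ⊕ u is true exactly when they disagree: (r ∧ ¬u) ∨ (¬r ∧ u).

(r ∧ (¬u)) ∨ ((¬r) ∧ u)


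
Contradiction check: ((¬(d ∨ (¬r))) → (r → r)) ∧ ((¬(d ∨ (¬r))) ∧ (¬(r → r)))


Truth table over {d, r}:
d | r | φ
---------
F | F | F
T | F | F
F | T | F
T | T | F
Every row is false.

Yes, it is a contradiction.


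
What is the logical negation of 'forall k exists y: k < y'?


Negation flips each quantifier (∀↔∃) and negates the inner predicate.
¬(forall k exists y: φ) = exists k forall y: ¬φ.

exists k forall y: ~(k < y)


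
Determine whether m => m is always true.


Build the truth table over {m}:
m | φ
-----
False | True
True | True
Every row evaluates to true.

Yes, it is a tautology.


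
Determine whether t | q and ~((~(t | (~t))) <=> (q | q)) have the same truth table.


Compare truth tables:
q | t | φ | ψ
-------------
False | False | False | False
True | False | True | True
False | True | True | False
True | True | True | True
They differ at row 3 (q=False, t=True): φ=True but ψ=False.

No, they are not logically equivalent.


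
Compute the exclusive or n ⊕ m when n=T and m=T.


Exclusive or is true when exactly one operand is true.
Substitute: n=T, m=T.
T ⊕ T evaluates to F.

F


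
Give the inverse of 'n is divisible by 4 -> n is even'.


The inverse of (P → Q) is (¬P → ¬Q). It is equivalent to the converse, not to the original.
Here P = 'n is divisible by 4' and Q = 'n is even'.

If not (n is divisible by 4), then not (n is even).


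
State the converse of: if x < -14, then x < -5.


The converse of (P → Q) is (Q → P). It is not in general equivalent to the original.
Here P = 'x < -14' and Q = 'x < -5'.

If x < -5, then x < -14.


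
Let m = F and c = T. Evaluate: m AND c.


Conjunction is true only when both operands are true.
Substitute: m=F, c=T.
F AND T evaluates to F.

F


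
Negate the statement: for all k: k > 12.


¬(for all x: φ) = there exists x: ¬φ, and ¬(there exists x: φ) = for all x: ¬φ.
Apply to the universal statement.

there exists k: NOT(k > 12)


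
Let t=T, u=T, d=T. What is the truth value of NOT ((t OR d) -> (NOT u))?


Substitute t=T, u=T, d=T:
t OR d = T OR T = T
NOT u = F
(t OR d) -> (NOT u) = T -> F = F
NOT ((t OR d) -> (NOT u)) = T

T


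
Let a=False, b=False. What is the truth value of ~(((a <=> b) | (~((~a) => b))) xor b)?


Substitute a=False, b=False:
a <=> b = False <=> False = True
~a = True
(~a) => b = True => False = False
~((~a) => b) = True
(a <=> b) | (~((~a) => b)) = True | True = True
((a <=> b) | (~((~a) => b))) xor b = True xor False = True
~(((a <=> b) | (~((~a) => b))) xor b) = False

False


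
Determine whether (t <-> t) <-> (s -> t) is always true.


Build the truth table over {s, t}:
s | t | φ
---------
F | F | T
T | F | F
F | T | T
T | T | T
Counterexample at row 2: with s=T, t=F, the formula is F.

No, it is not a tautology.


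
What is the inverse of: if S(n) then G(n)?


The inverse of (P → Q) is (¬P → ¬Q). It is equivalent to the converse, not to the original.
Here P = 'S(n)' and Q = 'G(n)'.

If not (S(n)), then not (G(n)).


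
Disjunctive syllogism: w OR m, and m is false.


Disjunctive syllogism: from (P ∨ Q) and ¬P, infer Q.
One disjunct, 'm', is ruled out; the other must hold.

w


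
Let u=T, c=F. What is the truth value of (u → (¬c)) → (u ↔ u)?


Substitute u=T, c=F:
¬c = T
u → (¬c) = T → T = T
u ↔ u = T ↔ T = T
(u → (¬c)) → (u ↔ u) = T → T = T

T


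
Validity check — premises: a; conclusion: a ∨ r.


This matches the form of disjunction introduction: the conclusion follows in every model of the premises.

Valid.


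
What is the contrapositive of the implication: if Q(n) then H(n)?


The contrapositive of (P → Q) is (¬Q → ¬P); it is logically equivalent to the original.
Here P = 'Q(n)' and Q = 'H(n)'.

If not (H(n)), then not (Q(n)).


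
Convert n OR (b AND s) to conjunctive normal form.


Step 1: Distribute ∨ over ∧: n ∨ (b ∧ s) = (n ∨ b) ∧ (n ∨ s).

(n OR b) AND (n OR s)


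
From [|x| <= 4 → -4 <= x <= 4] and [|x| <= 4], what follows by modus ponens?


Modus ponens: from (P → Q) and P, infer Q.
P = '|x| <= 4' is asserted, and P → Q holds, so Q follows.

-4 <= x <= 4.


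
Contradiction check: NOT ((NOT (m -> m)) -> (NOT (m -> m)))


Truth table over {m}:
m | φ
-----
F | F
T | F
Every row is false.

Yes, it is a contradiction.


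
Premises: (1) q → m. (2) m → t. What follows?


Hypothetical syllogism: from (P → Q) and (Q → R), infer (P → R).
Chain the two implications through the shared middle term 'm'.

q → t


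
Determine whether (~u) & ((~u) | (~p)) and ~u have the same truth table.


Compare truth tables:
p | u | φ | ψ
-------------
False | False | True | True
True | False | True | True
False | True | False | False
True | True | False | False
The columns φ and ψ agree on every row.

Yes, they are logically equivalent.


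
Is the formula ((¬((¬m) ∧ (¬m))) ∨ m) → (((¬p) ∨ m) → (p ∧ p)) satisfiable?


Search for a satisfying assignment over {m, p}.
Try m=F, p=F: the formula evaluates to T.
A satisfying assignment exists.

Satisfiable.


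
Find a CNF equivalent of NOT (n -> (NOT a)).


Step 1: Rewrite n → (¬a) as ¬n ∨ (¬a).
Step 2: Negate: ¬(¬n ∨ (¬a)) = n ∧ ¬(¬a) (De Morgan + double negation).
Step 3: Eliminate any double negations (¬¬X = X).

n AND a


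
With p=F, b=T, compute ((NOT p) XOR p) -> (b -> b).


Substitute p=F, b=T:
NOT p = T
(NOT p) XOR p = T XOR F = T
b -> b = T -> T = T
((NOT p) XOR p) -> (b -> b) = T -> T = T

T


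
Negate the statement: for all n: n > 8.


¬(for all x: φ) = there exists x: ¬φ, and ¬(there exists x: φ) = for all x: ¬φ.
Apply to the universal statement.

there exists n: NOT(n > 8)


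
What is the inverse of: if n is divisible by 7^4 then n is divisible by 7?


The inverse of (P → Q) is (¬P → ¬Q). It is equivalent to the converse, not to the original.
Here P = 'n is divisible by 7^4' and Q = 'n is divisible by 7'.

If not (n is divisible by 7^4), then not (n is divisible by 7).


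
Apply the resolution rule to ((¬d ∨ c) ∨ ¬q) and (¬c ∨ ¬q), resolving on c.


The clauses contain complementary literals c and ¬c.
Resolution eliminates this pair and disjoins the remaining literals (merging duplicates).

(¬q ∨ ¬d)


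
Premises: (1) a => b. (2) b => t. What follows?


Hypothetical syllogism: from (P → Q) and (Q → R), infer (P → R).
Chain the two implications through the shared middle term 'b'.

a => t


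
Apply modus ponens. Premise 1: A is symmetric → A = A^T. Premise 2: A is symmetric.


Modus ponens: from (P → Q) and P, infer Q.
P = 'A is symmetric' is asserted, and P → Q holds, so Q follows.

A = A^T.


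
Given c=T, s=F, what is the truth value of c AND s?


Conjunction is true only when both operands are true.
Substitute: c=T, s=F.
T AND F evaluates to F.

F


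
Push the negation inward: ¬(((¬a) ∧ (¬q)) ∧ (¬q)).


De Morgan: the negation of a conjunction is the disjunction of the negations.
Distribute ¬ across ∧, flipping it to ∨, and negate each literal.

(a ∨ q) ∨ q


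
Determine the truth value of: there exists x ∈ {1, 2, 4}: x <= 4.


Evaluate the predicate on each element: 1:T, 2:T, 4:T.
Witness x = 1 satisfies the predicate.

T


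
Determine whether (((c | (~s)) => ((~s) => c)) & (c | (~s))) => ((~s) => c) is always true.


Build the truth table over {c, s}:
c | s | φ
---------
False | False | True
True | False | True
False | True | True
True | True | True
Every row evaluates to true.

Yes, it is a tautology.


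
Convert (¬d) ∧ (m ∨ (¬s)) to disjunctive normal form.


Step 1: Distribute ∧ over ∨: (¬d) ∧ (m ∨ (¬s)) = ((¬d) ∧ m) ∨ ((¬d) ∧ (¬s)).

((¬d) ∧ m) ∨ ((¬d) ∧ (¬s))


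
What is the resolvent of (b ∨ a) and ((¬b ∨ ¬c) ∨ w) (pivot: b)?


The clauses contain complementary literals b and ¬b.
Resolution eliminates this pair and disjoins the remaining literals (merging duplicates).

((a ∨ ¬c) ∨ w)


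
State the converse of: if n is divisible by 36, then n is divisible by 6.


The converse of (P → Q) is (Q → P). It is not in general equivalent to the original.
Here P = 'n is divisible by 36' and Q = 'n is divisible by 6'.

If n is divisible by 6, then n is divisible by 36.


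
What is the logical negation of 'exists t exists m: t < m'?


Negation flips each quantifier (∀↔∃) and negates the inner predicate.
¬(exists t exists m: φ) = forall t forall m: ¬φ.

forall t forall m: ~(t < m)


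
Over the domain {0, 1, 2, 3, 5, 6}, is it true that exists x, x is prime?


Evaluate the predicate on each element: 0:False, 1:False, 2:True, 3:True, 5:True, 6:False.
Witness x = 2 satisfies the predicate.

True


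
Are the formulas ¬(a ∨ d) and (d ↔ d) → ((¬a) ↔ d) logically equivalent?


Compare truth tables:
a | d | φ | ψ
-------------
F | F | T | F
T | F | F | T
F | T | F | T
T | T | F | F
They differ at row 1 (a=F, d=F): φ=T but ψ=F.

No, they are not logically equivalent.


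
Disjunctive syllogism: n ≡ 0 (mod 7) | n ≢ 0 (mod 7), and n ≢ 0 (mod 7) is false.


Disjunctive syllogism: from (P ∨ Q) and ¬P, infer Q.
One disjunct, 'n ≢ 0 (mod 7)', is ruled out; the other must hold.

n ≡ 0 (mod 7)


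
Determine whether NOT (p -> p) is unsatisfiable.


Truth table over {p}:
p | φ
-----
F | F
T | F
Every row is false.

Yes, it is a contradiction.


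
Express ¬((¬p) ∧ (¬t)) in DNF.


Step 1: Apply De Morgan: ¬((¬p) ∧ (¬t)) = ¬(¬p) ∨ ¬(¬t).
Step 2: Eliminate any double negations (¬¬X = X).

p ∨ t


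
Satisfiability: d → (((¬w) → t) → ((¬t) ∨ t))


Search for a satisfying assignment over {d, t, w}.
Try d=F, t=F, w=F: the formula evaluates to T.
A satisfying assignment exists.

Satisfiable.


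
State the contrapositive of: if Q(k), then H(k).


The contrapositive of (P → Q) is (¬Q → ¬P); it is logically equivalent to the original.
Here P = 'Q(k)' and Q = 'H(k)'.

If not (H(k)), then not (Q(k)).


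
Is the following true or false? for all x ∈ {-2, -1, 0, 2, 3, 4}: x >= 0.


Evaluate the predicate on each element: -2:F, -1:F, 0:T, 2:T, 3:T, 4:T.
Counterexample x = -2 fails the predicate.

F


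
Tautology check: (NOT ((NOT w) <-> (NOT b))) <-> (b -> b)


Build the truth table over {b, w}:
b | w | φ
---------
F | F | F
T | F | T
F | T | T
T | T | F
Counterexample at row 1: with b=F, w=F, the formula is F.

No, it is not a tautology.


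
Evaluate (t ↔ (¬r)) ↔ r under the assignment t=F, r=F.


Substitute t=F, r=F:
¬r = T
t ↔ (¬r) = F ↔ T = F
(t ↔ (¬r)) ↔ r = F ↔ F = T

T


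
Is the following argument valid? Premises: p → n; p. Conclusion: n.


This matches the form of modus ponens: the conclusion follows in every model of the premises.

Valid.


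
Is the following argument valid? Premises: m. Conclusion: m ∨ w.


This matches the form of disjunction introduction: the conclusion follows in every model of the premises.

Valid.


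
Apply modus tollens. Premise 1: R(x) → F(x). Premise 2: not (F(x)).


Modus tollens: from (P → Q) and ¬Q, infer ¬P.
Q = 'F(x)' is denied; since P → Q, P must also fail.

Not (R(x)).


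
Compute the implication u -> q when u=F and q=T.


Implication is false only when antecedent is true and consequent is false.
Substitute: u=F, q=T.
F -> T evaluates to T.

T


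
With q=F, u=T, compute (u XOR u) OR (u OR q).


Substitute q=F, u=T:
u XOR u = T XOR T = F
u OR q = T OR F = T
(u XOR u) OR (u OR q) = F OR T = T

T


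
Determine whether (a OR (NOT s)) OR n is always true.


Build the truth table over {a, n, s}:
a | n | s | φ
-------------
F | F | F | T
T | F | F | T
F | T | F | T
T | T | F | T
F | F | T | F
T | F | T | T
F | T | T | T
T | T | T | T
Counterexample at row 5: with a=F, n=F, s=T, the formula is F.

No, it is not a tautology.


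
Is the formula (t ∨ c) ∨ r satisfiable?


Search for a satisfying assignment over {c, r, t}.
Try c=T, r=F, t=F: the formula evaluates to T.
A satisfying assignment exists.

Satisfiable.


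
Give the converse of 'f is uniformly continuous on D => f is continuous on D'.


The converse of (P → Q) is (Q → P). It is not in general equivalent to the original.
Here P = 'f is uniformly continuous on D' and Q = 'f is continuous on D'.

If f is continuous on D, then f is uniformly continuous on D.


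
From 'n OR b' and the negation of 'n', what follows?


Disjunctive syllogism: from (P ∨ Q) and ¬P, infer Q.
One disjunct, 'n', is ruled out; the other must hold.

b


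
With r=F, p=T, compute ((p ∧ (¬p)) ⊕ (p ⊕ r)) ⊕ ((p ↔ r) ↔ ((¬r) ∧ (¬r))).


Substitute r=F, p=T:
¬p = F
p ∧ (¬p) = T ∧ F = F
p ⊕ r = T ⊕ F = T
(p ∧ (¬p)) ⊕ (p ⊕ r) = F ⊕ T = T
p ↔ r = T ↔ F = F
¬r = T
¬r = T
(¬r) ∧ (¬r) = T ∧ T = T
(p ↔ r) ↔ ((¬r) ∧ (¬r)) = F ↔ T = F
((p ∧ (¬p)) ⊕ (p ⊕ r)) ⊕ ((p ↔ r) ↔ ((¬r) ∧ (¬r))) = T ⊕ F = T

T


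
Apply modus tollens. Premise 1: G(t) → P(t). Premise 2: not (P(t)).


Modus tollens: from (P → Q) and ¬Q, infer ¬P.
Q = 'P(t)' is denied; since P → Q, P must also fail.

Not (G(t)).


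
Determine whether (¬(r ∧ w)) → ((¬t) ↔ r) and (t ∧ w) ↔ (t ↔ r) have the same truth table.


Compare truth tables:
r | t | w | φ | ψ
-----------------
F | F | F | F | F
T | F | F | T | T
F | T | F | T | T
T | T | F | F | F
F | F | T | F | F
T | F | T | T | T
F | T | T | T | F
T | T | T | T | T
They differ at row 7 (r=F, t=T, w=T): φ=T but ψ=F.

No, they are not logically equivalent.


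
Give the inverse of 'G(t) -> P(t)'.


The inverse of (P → Q) is (¬P → ¬Q). It is equivalent to the converse, not to the original.
Here P = 'G(t)' and Q = 'P(t)'.

If not (G(t)), then not (P(t)).


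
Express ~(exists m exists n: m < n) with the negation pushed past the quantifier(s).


Negation flips each quantifier (∀↔∃) and negates the inner predicate.
¬(exists m exists n: φ) = forall m forall n: ¬φ.

forall m forall n: ~(m < n)


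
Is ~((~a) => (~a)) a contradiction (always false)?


Truth table over {a}:
a | φ
-----
False | False
True | False
Every row is false.

Yes, it is a contradiction.


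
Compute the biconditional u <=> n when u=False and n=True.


Biconditional is true when both operands have the same truth value.
Substitute: u=False, n=True.
False <=> True evaluates to False.

False


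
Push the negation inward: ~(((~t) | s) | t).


De Morgan: the negation of a disjunction is the conjunction of the negations.
Distribute ~ across |, flipping it to &, and negate each literal.

(t & (~s)) & (~t)


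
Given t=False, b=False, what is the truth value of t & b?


Conjunction is true only when both operands are true.
Substitute: t=False, b=False.
False & False evaluates to False.

False


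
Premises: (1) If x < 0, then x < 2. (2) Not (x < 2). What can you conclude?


Modus tollens: from (P → Q) and ¬Q, infer ¬P.
Q = 'x < 2' is denied; since P → Q, P must also fail.

Not (x < 0).


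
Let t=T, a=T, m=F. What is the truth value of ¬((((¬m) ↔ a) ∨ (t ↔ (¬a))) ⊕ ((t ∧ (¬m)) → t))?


Substitute t=T, a=T, m=F:
¬m = T
(¬m) ↔ a = T ↔ T = T
¬a = F
t ↔ (¬a) = T ↔ F = F
((¬m) ↔ a) ∨ (t ↔ (¬a)) = T ∨ F = T
¬m = T
t ∧ (¬m) = T ∧ T = T
(t ∧ (¬m)) → t = T → T = T
(((¬m) ↔ a) ∨ (t ↔ (¬a))) ⊕ ((t ∧ (¬m)) → t) = T ⊕ T = F
¬((((¬m) ↔ a) ∨ (t ↔ (¬a))) ⊕ ((t ∧ (¬m)) → t)) = T

T


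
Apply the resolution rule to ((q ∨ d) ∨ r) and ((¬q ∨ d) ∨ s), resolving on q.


The clauses contain complementary literals q and ¬q.
Resolution eliminates this pair and disjoins the remaining literals (merging duplicates).

((r ∨ d) ∨ s)


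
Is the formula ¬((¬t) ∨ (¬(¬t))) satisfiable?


Check all 2 assignments over {t}:
t | φ
-----
F | F
T | F
No assignment makes the formula true.

Unsatisfiable.


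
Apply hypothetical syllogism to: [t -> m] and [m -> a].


Hypothetical syllogism: from (P → Q) and (Q → R), infer (P → R).
Chain the two implications through the shared middle term 'm'.

t -> a


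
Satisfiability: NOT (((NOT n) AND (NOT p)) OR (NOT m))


Search for a satisfying assignment over {m, n, p}.
Try m=T, n=T, p=F: the formula evaluates to T.
A satisfying assignment exists.

Satisfiable.


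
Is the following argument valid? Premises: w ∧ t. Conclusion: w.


This matches the form of conjunction elimination: the conclusion follows in every model of the premises.

Valid.


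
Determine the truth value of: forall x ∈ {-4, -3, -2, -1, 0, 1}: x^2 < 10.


Evaluate the predicate on each element: -4:False, -3:True, -2:True, -1:True, 0:True, 1:True.
Counterexample x = -4 fails the predicate.

False


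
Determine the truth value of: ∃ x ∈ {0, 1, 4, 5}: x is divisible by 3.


Evaluate the predicate on each element: 0:T, 1:F, 4:F, 5:F.
Witness x = 0 satisfies the predicate.

T


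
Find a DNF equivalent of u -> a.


Step 1: Rewrite u → a as ¬u ∨ a.

(NOT u) OR a


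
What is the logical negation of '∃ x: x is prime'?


¬(∀ x: φ) = ∃ x: ¬φ, and ¬(∃ x: φ) = ∀ x: ¬φ.
Apply to the existential statement.

∀ x: ¬(x is prime)


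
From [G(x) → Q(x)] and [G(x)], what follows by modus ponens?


Modus ponens: from (P → Q) and P, infer Q.
P = 'G(x)' is asserted, and P → Q holds, so Q follows.

Q(x).


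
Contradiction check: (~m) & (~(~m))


Truth table over {m}:
m | φ
-----
False | False
True | False
Every row is false.

Yes, it is a contradiction.


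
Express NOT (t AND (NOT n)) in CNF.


Step 1: Apply De Morgan: ¬(t ∧ (¬n)) = ¬t ∨ ¬(¬n).
Step 2: Eliminate any double negations (¬¬X = X).

(NOT t) OR n


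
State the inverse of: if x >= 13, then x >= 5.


The inverse of (P → Q) is (¬P → ¬Q). It is equivalent to the converse, not to the original.
Here P = 'x >= 13' and Q = 'x >= 5'.

If not (x >= 13), then not (x >= 5).


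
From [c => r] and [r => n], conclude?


Hypothetical syllogism: from (P → Q) and (Q → R), infer (P → R).
Chain the two implications through the shared middle term 'r'.

c => n


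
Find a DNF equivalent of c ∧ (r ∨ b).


Step 1: Distribute ∧ over ∨: c ∧ (r ∨ b) = (c ∧ r) ∨ (c ∧ b).

(c ∧ r) ∨ (c ∧ b)


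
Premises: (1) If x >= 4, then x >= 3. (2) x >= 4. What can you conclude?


Modus ponens: from (P → Q) and P, infer Q.
P = 'x >= 4' is asserted, and P → Q holds, so Q follows.

x >= 3.


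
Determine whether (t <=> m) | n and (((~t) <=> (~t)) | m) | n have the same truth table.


Compare truth tables:
m | n | t | φ | ψ
-----------------
False | False | False | True | True
True | False | False | False | True
False | True | False | True | True
True | True | False | True | True
False | False | True | False | True
True | False | True | True | True
False | True | True | True | True
True | True | True | True | True
They differ at row 2 (m=True, n=False, t=False): φ=False but ψ=True.

No, they are not logically equivalent.


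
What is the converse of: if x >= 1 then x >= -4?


The converse of (P → Q) is (Q → P). It is not in general equivalent to the original.
Here P = 'x >= 1' and Q = 'x >= -4'.

If x >= -4, then x >= 1.


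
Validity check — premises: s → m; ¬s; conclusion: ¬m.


This is denying the antecedent (fallacy). There exist truth assignments where the premises are all true but the conclusion is false.

Invalid.


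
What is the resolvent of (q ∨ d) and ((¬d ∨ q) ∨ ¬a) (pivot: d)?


The clauses contain complementary literals d and ¬d.
Resolution eliminates this pair and disjoins the remaining literals (merging duplicates).

(q ∨ ¬a)


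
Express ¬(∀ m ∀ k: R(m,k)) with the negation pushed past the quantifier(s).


Negation flips each quantifier (∀↔∃) and negates the inner predicate.
¬(∀ m ∀ k: φ) = ∃ m ∃ k: ¬φ.

∃ m ∃ k: ¬(R(m,k))


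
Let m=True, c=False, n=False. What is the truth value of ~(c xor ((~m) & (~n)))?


Substitute m=True, c=False, n=False:
~m = False
~n = True
(~m) & (~n) = False & True = False
c xor ((~m) & (~n)) = False xor False = False
~(c xor ((~m) & (~n))) = True

True


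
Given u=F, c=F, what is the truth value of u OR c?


Disjunction is false only when both operands are false.
Substitute: u=F, c=F.
F OR F evaluates to F.

F


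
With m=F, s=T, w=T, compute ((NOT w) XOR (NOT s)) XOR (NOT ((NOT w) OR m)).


Substitute m=F, s=T, w=T:
NOT w = F
NOT s = F
(NOT w) XOR (NOT s) = F XOR F = F
NOT w = F
(NOT w) OR m = F OR F = F
NOT ((NOT w) OR m) = T
((NOT w) XOR (NOT s)) XOR (NOT ((NOT w) OR m)) = F XOR T = T

T


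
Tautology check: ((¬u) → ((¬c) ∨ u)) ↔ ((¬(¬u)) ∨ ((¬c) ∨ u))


Build the truth table over {c, u}:
c | u | φ
---------
F | F | T
T | F | T
F | T | T
T | T | T
Every row evaluates to true.

Yes, it is a tautology.


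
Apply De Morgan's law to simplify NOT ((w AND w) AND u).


De Morgan: the negation of a conjunction is the disjunction of the negations.
Distribute NOT across AND, flipping it to OR, and negate each literal.

((NOT w) OR (NOT w)) OR (NOT u)


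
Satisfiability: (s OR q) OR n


Search for a satisfying assignment over {n, q, s}.
Try n=T, q=F, s=F: the formula evaluates to T.
A satisfying assignment exists.

Satisfiable.


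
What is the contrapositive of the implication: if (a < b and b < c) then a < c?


The contrapositive of (P → Q) is (¬Q → ¬P); it is logically equivalent to the original.
Here P = '(a < b and b < c)' and Q = 'a < c'.

If not (a < c), then not ((a < b and b < c)).


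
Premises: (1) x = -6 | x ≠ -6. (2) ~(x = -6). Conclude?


Disjunctive syllogism: from (P ∨ Q) and ¬P, infer Q.
One disjunct, 'x = -6', is ruled out; the other must hold.

x ≠ -6


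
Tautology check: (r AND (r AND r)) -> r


Build the truth table over {r}:
r | φ
-----
F | T
T | T
Every row evaluates to true.

Yes, it is a tautology.


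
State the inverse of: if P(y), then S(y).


The inverse of (P → Q) is (¬P → ¬Q). It is equivalent to the converse, not to the original.
Here P = 'P(y)' and Q = 'S(y)'.

If not (P(y)), then not (S(y)).


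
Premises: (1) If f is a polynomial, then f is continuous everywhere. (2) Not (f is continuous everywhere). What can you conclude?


Modus tollens: from (P → Q) and ¬Q, infer ¬P.
Q = 'f is continuous everywhere' is denied; since P → Q, P must also fail.

Not (f is a polynomial).


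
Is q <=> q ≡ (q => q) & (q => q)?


Compare truth tables:
q | φ | ψ
---------
False | True | True
True | True | True
The columns φ and ψ agree on every row.

Yes, they are logically equivalent.


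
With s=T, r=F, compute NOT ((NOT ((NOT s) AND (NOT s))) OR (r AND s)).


Substitute s=T, r=F:
NOT s = F
NOT s = F
(NOT s) AND (NOT s) = F AND F = F
NOT ((NOT s) AND (NOT s)) = T
r AND s = F AND T = F
(NOT ((NOT s) AND (NOT s))) OR (r AND s) = T OR F = T
NOT ((NOT ((NOT s) AND (NOT s))) OR (r AND s)) = F

F


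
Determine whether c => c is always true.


Build the truth table over {c}:
c | φ
-----
False | True
True | True
Every row evaluates to true.

Yes, it is a tautology.


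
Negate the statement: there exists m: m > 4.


¬(for all x: φ) = there exists x: ¬φ, and ¬(there exists x: φ) = for all x: ¬φ.
Apply to the existential statement.

for all m: NOT(m > 4)


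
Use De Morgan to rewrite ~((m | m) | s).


De Morgan: the negation of a disjunction is the conjunction of the negations.
Distribute ~ across |, flipping it to &, and negate each literal.

((~m) & (~m)) & (~s)


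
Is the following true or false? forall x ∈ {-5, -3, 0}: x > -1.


Evaluate the predicate on each element: -5:False, -3:False, 0:True.
Counterexample x = -5 fails the predicate.

False


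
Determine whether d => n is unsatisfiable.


Truth table over {d, n}:
d | n | φ
---------
False | False | True
True | False | False
False | True | True
True | True | True
Satisfying assignment at row 1: d=False, n=False gives True.

No, it is not a contradiction.


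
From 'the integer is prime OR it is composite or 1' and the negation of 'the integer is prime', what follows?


Disjunctive syllogism: from (P ∨ Q) and ¬P, infer Q.
One disjunct, 'the integer is prime', is ruled out; the other must hold.

it is composite or 1


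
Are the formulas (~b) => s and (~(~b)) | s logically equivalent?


Compare truth tables:
b | s | φ | ψ
-------------
False | False | False | False
True | False | True | True
False | True | True | True
True | True | True | True
The columns φ and ψ agree on every row.

Yes, they are logically equivalent.


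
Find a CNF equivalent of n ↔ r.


Step 1: Rewrite n ↔ r as (n → r) ∧ (r → n).
Step 2: Rewrite each implication as a disjunction.

((¬n) ∨ r) ∧ ((¬r) ∨ n)


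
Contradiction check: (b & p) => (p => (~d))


Truth table over {b, d, p}:
b | d | p | φ
-------------
False | False | False | True
True | False | False | True
False | True | False | True
True | True | False | True
False | False | True | True
True | False | True | True
False | True | True | True
True | True | True | False
Satisfying assignment at row 1: b=False, d=False, p=False gives True.

No, it is not a contradiction.


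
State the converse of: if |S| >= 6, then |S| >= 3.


The converse of (P → Q) is (Q → P). It is not in general equivalent to the original.
Here P = '|S| >= 6' and Q = '|S| >= 3'.

If |S| >= 3, then |S| >= 6.
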